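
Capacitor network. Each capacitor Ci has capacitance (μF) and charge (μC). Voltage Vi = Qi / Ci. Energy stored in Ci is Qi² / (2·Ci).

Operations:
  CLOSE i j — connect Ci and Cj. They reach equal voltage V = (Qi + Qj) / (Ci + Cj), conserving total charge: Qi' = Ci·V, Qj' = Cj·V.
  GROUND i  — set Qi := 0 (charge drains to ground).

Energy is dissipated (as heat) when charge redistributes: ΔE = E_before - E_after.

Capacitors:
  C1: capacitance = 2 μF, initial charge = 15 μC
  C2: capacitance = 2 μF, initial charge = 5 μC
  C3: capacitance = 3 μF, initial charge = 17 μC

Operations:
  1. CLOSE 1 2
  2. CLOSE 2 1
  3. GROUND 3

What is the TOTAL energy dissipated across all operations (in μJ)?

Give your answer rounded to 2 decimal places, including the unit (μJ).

Initial: C1(2μF, Q=15μC, V=7.50V), C2(2μF, Q=5μC, V=2.50V), C3(3μF, Q=17μC, V=5.67V)
Op 1: CLOSE 1-2: Q_total=20.00, C_total=4.00, V=5.00; Q1=10.00, Q2=10.00; dissipated=12.500
Op 2: CLOSE 2-1: Q_total=20.00, C_total=4.00, V=5.00; Q2=10.00, Q1=10.00; dissipated=0.000
Op 3: GROUND 3: Q3=0; energy lost=48.167
Total dissipated: 60.667 μJ

Answer: 60.67 μJ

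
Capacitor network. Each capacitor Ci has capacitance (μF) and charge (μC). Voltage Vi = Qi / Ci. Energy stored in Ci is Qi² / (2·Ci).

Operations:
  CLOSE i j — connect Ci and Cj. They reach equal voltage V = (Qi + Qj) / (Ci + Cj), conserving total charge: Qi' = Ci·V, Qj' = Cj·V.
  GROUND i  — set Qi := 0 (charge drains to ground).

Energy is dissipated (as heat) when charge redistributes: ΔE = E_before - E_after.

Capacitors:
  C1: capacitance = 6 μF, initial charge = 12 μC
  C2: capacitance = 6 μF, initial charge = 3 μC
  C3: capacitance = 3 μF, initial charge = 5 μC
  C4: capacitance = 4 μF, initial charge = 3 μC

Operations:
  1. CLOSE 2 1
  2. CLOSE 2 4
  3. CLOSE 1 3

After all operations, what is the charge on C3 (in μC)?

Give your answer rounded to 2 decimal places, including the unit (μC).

Answer: 4.17 μC

Derivation:
Initial: C1(6μF, Q=12μC, V=2.00V), C2(6μF, Q=3μC, V=0.50V), C3(3μF, Q=5μC, V=1.67V), C4(4μF, Q=3μC, V=0.75V)
Op 1: CLOSE 2-1: Q_total=15.00, C_total=12.00, V=1.25; Q2=7.50, Q1=7.50; dissipated=3.375
Op 2: CLOSE 2-4: Q_total=10.50, C_total=10.00, V=1.05; Q2=6.30, Q4=4.20; dissipated=0.300
Op 3: CLOSE 1-3: Q_total=12.50, C_total=9.00, V=1.39; Q1=8.33, Q3=4.17; dissipated=0.174
Final charges: Q1=8.33, Q2=6.30, Q3=4.17, Q4=4.20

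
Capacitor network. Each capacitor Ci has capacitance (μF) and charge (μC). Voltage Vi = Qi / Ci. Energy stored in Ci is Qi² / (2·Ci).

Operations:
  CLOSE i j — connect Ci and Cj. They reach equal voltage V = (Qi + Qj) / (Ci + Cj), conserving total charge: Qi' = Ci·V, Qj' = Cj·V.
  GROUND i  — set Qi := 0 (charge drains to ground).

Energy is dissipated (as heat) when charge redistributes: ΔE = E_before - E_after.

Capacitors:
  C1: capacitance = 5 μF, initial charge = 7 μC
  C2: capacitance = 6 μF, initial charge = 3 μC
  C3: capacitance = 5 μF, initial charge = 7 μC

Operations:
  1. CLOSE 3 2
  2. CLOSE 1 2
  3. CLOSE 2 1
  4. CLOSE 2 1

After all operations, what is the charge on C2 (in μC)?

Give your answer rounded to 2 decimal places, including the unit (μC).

Initial: C1(5μF, Q=7μC, V=1.40V), C2(6μF, Q=3μC, V=0.50V), C3(5μF, Q=7μC, V=1.40V)
Op 1: CLOSE 3-2: Q_total=10.00, C_total=11.00, V=0.91; Q3=4.55, Q2=5.45; dissipated=1.105
Op 2: CLOSE 1-2: Q_total=12.45, C_total=11.00, V=1.13; Q1=5.66, Q2=6.79; dissipated=0.329
Op 3: CLOSE 2-1: Q_total=12.45, C_total=11.00, V=1.13; Q2=6.79, Q1=5.66; dissipated=0.000
Op 4: CLOSE 2-1: Q_total=12.45, C_total=11.00, V=1.13; Q2=6.79, Q1=5.66; dissipated=0.000
Final charges: Q1=5.66, Q2=6.79, Q3=4.55

Answer: 6.79 μC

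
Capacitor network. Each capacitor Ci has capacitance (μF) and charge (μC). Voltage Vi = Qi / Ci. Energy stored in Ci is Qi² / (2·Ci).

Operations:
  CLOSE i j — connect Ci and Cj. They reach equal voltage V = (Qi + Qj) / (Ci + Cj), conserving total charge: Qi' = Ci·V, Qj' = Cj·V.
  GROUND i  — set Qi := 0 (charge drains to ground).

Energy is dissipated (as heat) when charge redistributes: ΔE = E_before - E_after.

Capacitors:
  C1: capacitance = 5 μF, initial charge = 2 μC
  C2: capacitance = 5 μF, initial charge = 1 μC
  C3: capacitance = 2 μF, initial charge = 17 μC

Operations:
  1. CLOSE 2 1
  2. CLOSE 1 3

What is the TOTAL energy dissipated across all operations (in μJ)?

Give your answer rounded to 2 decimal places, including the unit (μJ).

Answer: 48.08 μJ

Derivation:
Initial: C1(5μF, Q=2μC, V=0.40V), C2(5μF, Q=1μC, V=0.20V), C3(2μF, Q=17μC, V=8.50V)
Op 1: CLOSE 2-1: Q_total=3.00, C_total=10.00, V=0.30; Q2=1.50, Q1=1.50; dissipated=0.050
Op 2: CLOSE 1-3: Q_total=18.50, C_total=7.00, V=2.64; Q1=13.21, Q3=5.29; dissipated=48.029
Total dissipated: 48.079 μJ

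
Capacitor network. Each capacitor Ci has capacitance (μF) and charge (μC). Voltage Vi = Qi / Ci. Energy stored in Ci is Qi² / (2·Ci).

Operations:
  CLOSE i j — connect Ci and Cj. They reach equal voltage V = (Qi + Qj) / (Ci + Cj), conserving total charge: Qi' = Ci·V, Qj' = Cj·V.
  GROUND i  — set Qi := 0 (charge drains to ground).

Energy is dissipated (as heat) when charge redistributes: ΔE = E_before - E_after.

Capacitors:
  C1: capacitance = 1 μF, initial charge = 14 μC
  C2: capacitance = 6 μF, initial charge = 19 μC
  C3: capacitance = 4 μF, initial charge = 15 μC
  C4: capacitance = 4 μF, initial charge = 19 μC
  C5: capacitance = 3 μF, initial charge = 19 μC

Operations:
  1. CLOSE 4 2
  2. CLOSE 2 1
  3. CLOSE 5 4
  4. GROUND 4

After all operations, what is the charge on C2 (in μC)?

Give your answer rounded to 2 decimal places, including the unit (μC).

Initial: C1(1μF, Q=14μC, V=14.00V), C2(6μF, Q=19μC, V=3.17V), C3(4μF, Q=15μC, V=3.75V), C4(4μF, Q=19μC, V=4.75V), C5(3μF, Q=19μC, V=6.33V)
Op 1: CLOSE 4-2: Q_total=38.00, C_total=10.00, V=3.80; Q4=15.20, Q2=22.80; dissipated=3.008
Op 2: CLOSE 2-1: Q_total=36.80, C_total=7.00, V=5.26; Q2=31.54, Q1=5.26; dissipated=44.589
Op 3: CLOSE 5-4: Q_total=34.20, C_total=7.00, V=4.89; Q5=14.66, Q4=19.54; dissipated=5.501
Op 4: GROUND 4: Q4=0; energy lost=47.740
Final charges: Q1=5.26, Q2=31.54, Q3=15.00, Q4=0.00, Q5=14.66

Answer: 31.54 μC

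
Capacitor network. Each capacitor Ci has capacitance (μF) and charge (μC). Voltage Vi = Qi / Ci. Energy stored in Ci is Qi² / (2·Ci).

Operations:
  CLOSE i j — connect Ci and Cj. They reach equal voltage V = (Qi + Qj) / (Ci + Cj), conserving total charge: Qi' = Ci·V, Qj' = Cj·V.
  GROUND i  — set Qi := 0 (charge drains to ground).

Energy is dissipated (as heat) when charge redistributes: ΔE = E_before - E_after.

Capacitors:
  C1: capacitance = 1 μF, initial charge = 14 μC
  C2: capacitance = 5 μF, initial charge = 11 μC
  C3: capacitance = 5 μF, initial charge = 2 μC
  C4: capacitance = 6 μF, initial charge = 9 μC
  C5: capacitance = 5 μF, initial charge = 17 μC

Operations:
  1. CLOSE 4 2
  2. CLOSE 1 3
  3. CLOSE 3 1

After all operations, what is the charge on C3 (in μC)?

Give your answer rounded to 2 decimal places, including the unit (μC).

Initial: C1(1μF, Q=14μC, V=14.00V), C2(5μF, Q=11μC, V=2.20V), C3(5μF, Q=2μC, V=0.40V), C4(6μF, Q=9μC, V=1.50V), C5(5μF, Q=17μC, V=3.40V)
Op 1: CLOSE 4-2: Q_total=20.00, C_total=11.00, V=1.82; Q4=10.91, Q2=9.09; dissipated=0.668
Op 2: CLOSE 1-3: Q_total=16.00, C_total=6.00, V=2.67; Q1=2.67, Q3=13.33; dissipated=77.067
Op 3: CLOSE 3-1: Q_total=16.00, C_total=6.00, V=2.67; Q3=13.33, Q1=2.67; dissipated=0.000
Final charges: Q1=2.67, Q2=9.09, Q3=13.33, Q4=10.91, Q5=17.00

Answer: 13.33 μC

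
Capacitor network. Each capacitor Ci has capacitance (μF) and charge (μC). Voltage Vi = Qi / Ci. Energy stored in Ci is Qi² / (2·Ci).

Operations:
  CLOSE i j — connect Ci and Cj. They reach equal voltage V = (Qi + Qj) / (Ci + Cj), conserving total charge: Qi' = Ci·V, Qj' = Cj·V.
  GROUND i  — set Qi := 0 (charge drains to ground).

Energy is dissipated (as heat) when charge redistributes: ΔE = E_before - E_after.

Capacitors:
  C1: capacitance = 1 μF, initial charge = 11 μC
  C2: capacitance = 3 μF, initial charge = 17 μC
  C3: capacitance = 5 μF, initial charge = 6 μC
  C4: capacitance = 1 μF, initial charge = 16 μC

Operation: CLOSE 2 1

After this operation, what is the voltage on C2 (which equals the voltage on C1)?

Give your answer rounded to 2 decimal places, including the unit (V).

Initial: C1(1μF, Q=11μC, V=11.00V), C2(3μF, Q=17μC, V=5.67V), C3(5μF, Q=6μC, V=1.20V), C4(1μF, Q=16μC, V=16.00V)
Op 1: CLOSE 2-1: Q_total=28.00, C_total=4.00, V=7.00; Q2=21.00, Q1=7.00; dissipated=10.667

Answer: 7.00 V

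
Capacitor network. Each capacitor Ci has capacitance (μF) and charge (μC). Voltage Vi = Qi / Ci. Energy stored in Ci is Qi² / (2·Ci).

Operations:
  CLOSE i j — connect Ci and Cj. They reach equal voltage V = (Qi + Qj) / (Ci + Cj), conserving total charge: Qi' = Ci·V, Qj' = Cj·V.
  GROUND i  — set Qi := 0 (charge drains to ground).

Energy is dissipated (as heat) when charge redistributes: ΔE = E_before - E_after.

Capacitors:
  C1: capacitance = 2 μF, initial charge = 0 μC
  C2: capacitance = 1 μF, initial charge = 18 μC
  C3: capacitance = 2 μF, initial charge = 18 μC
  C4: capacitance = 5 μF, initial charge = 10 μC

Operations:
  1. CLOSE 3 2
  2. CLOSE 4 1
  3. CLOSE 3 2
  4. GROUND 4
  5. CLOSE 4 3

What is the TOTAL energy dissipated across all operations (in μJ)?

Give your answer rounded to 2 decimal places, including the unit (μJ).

Answer: 137.82 μJ

Derivation:
Initial: C1(2μF, Q=0μC, V=0.00V), C2(1μF, Q=18μC, V=18.00V), C3(2μF, Q=18μC, V=9.00V), C4(5μF, Q=10μC, V=2.00V)
Op 1: CLOSE 3-2: Q_total=36.00, C_total=3.00, V=12.00; Q3=24.00, Q2=12.00; dissipated=27.000
Op 2: CLOSE 4-1: Q_total=10.00, C_total=7.00, V=1.43; Q4=7.14, Q1=2.86; dissipated=2.857
Op 3: CLOSE 3-2: Q_total=36.00, C_total=3.00, V=12.00; Q3=24.00, Q2=12.00; dissipated=0.000
Op 4: GROUND 4: Q4=0; energy lost=5.102
Op 5: CLOSE 4-3: Q_total=24.00, C_total=7.00, V=3.43; Q4=17.14, Q3=6.86; dissipated=102.857
Total dissipated: 137.816 μJ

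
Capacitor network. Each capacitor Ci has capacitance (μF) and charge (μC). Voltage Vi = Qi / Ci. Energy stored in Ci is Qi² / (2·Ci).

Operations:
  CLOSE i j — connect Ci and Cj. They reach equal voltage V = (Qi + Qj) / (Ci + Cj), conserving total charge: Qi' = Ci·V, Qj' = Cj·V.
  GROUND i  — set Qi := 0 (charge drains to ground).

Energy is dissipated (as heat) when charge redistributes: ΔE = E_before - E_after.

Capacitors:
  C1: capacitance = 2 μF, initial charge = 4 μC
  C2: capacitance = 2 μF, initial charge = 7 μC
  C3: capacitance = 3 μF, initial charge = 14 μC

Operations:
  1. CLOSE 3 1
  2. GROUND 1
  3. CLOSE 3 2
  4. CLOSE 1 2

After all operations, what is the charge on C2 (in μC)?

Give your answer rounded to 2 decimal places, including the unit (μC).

Answer: 3.56 μC

Derivation:
Initial: C1(2μF, Q=4μC, V=2.00V), C2(2μF, Q=7μC, V=3.50V), C3(3μF, Q=14μC, V=4.67V)
Op 1: CLOSE 3-1: Q_total=18.00, C_total=5.00, V=3.60; Q3=10.80, Q1=7.20; dissipated=4.267
Op 2: GROUND 1: Q1=0; energy lost=12.960
Op 3: CLOSE 3-2: Q_total=17.80, C_total=5.00, V=3.56; Q3=10.68, Q2=7.12; dissipated=0.006
Op 4: CLOSE 1-2: Q_total=7.12, C_total=4.00, V=1.78; Q1=3.56, Q2=3.56; dissipated=6.337
Final charges: Q1=3.56, Q2=3.56, Q3=10.68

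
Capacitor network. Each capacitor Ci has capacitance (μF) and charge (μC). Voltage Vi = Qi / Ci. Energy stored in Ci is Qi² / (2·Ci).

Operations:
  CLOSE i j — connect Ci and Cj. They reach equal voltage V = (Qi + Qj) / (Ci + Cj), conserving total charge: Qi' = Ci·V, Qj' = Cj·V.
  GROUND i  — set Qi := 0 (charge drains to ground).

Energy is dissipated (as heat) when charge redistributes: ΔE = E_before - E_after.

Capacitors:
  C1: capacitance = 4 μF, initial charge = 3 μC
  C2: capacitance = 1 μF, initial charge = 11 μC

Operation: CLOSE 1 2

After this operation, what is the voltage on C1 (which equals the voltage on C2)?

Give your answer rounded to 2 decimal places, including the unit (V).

Answer: 2.80 V

Derivation:
Initial: C1(4μF, Q=3μC, V=0.75V), C2(1μF, Q=11μC, V=11.00V)
Op 1: CLOSE 1-2: Q_total=14.00, C_total=5.00, V=2.80; Q1=11.20, Q2=2.80; dissipated=42.025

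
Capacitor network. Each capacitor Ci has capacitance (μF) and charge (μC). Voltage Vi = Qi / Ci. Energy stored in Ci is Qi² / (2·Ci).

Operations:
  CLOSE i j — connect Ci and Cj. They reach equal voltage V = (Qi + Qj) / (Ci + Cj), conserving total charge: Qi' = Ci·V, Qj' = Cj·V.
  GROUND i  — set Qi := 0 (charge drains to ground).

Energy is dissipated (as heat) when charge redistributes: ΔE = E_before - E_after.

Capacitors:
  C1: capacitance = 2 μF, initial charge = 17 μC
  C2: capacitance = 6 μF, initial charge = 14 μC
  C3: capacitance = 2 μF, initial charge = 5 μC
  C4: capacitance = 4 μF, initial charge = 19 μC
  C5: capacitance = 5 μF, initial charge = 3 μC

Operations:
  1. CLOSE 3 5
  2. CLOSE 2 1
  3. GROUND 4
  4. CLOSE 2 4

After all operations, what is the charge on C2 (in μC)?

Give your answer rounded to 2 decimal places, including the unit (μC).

Initial: C1(2μF, Q=17μC, V=8.50V), C2(6μF, Q=14μC, V=2.33V), C3(2μF, Q=5μC, V=2.50V), C4(4μF, Q=19μC, V=4.75V), C5(5μF, Q=3μC, V=0.60V)
Op 1: CLOSE 3-5: Q_total=8.00, C_total=7.00, V=1.14; Q3=2.29, Q5=5.71; dissipated=2.579
Op 2: CLOSE 2-1: Q_total=31.00, C_total=8.00, V=3.88; Q2=23.25, Q1=7.75; dissipated=28.521
Op 3: GROUND 4: Q4=0; energy lost=45.125
Op 4: CLOSE 2-4: Q_total=23.25, C_total=10.00, V=2.33; Q2=13.95, Q4=9.30; dissipated=18.019
Final charges: Q1=7.75, Q2=13.95, Q3=2.29, Q4=9.30, Q5=5.71

Answer: 13.95 μC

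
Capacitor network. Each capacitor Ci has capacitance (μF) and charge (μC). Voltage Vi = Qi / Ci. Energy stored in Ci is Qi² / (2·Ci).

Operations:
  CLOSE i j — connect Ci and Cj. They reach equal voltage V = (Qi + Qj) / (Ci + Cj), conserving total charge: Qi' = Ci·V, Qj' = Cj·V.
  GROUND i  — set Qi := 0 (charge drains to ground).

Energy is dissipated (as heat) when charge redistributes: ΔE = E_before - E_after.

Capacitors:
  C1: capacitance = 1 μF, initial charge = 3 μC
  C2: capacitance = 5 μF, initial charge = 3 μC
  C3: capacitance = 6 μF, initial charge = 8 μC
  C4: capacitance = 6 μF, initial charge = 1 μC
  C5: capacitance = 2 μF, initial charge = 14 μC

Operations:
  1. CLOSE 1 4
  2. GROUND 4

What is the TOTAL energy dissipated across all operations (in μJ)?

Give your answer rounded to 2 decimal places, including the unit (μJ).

Answer: 4.42 μJ

Derivation:
Initial: C1(1μF, Q=3μC, V=3.00V), C2(5μF, Q=3μC, V=0.60V), C3(6μF, Q=8μC, V=1.33V), C4(6μF, Q=1μC, V=0.17V), C5(2μF, Q=14μC, V=7.00V)
Op 1: CLOSE 1-4: Q_total=4.00, C_total=7.00, V=0.57; Q1=0.57, Q4=3.43; dissipated=3.440
Op 2: GROUND 4: Q4=0; energy lost=0.980
Total dissipated: 4.420 μJ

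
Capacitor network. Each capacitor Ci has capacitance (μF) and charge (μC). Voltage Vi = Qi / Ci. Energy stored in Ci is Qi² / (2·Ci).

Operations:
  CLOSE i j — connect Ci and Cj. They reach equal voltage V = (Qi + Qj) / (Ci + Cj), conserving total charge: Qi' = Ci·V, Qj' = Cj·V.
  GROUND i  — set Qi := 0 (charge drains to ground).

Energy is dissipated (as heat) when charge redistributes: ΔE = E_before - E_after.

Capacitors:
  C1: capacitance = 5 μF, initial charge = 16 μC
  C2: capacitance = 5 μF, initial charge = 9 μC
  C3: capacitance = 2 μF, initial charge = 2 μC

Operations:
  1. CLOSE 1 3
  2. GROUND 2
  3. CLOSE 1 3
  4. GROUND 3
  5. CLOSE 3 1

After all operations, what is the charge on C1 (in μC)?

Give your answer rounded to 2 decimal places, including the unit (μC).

Initial: C1(5μF, Q=16μC, V=3.20V), C2(5μF, Q=9μC, V=1.80V), C3(2μF, Q=2μC, V=1.00V)
Op 1: CLOSE 1-3: Q_total=18.00, C_total=7.00, V=2.57; Q1=12.86, Q3=5.14; dissipated=3.457
Op 2: GROUND 2: Q2=0; energy lost=8.100
Op 3: CLOSE 1-3: Q_total=18.00, C_total=7.00, V=2.57; Q1=12.86, Q3=5.14; dissipated=0.000
Op 4: GROUND 3: Q3=0; energy lost=6.612
Op 5: CLOSE 3-1: Q_total=12.86, C_total=7.00, V=1.84; Q3=3.67, Q1=9.18; dissipated=4.723
Final charges: Q1=9.18, Q2=0.00, Q3=3.67

Answer: 9.18 μC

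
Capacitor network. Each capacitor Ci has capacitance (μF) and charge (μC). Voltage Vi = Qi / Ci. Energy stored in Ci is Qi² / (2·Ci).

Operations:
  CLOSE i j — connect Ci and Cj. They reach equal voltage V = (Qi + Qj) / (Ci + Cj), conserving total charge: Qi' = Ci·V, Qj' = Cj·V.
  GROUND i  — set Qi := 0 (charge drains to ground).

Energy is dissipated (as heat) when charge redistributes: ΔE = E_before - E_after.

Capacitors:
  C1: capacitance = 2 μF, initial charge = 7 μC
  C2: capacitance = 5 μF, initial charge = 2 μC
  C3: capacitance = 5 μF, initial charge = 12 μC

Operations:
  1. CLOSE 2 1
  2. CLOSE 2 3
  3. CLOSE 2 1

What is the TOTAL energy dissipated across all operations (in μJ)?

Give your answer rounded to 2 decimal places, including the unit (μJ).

Answer: 8.64 μJ

Derivation:
Initial: C1(2μF, Q=7μC, V=3.50V), C2(5μF, Q=2μC, V=0.40V), C3(5μF, Q=12μC, V=2.40V)
Op 1: CLOSE 2-1: Q_total=9.00, C_total=7.00, V=1.29; Q2=6.43, Q1=2.57; dissipated=6.864
Op 2: CLOSE 2-3: Q_total=18.43, C_total=10.00, V=1.84; Q2=9.21, Q3=9.21; dissipated=1.552
Op 3: CLOSE 2-1: Q_total=11.79, C_total=7.00, V=1.68; Q2=8.42, Q1=3.37; dissipated=0.222
Total dissipated: 8.638 μJ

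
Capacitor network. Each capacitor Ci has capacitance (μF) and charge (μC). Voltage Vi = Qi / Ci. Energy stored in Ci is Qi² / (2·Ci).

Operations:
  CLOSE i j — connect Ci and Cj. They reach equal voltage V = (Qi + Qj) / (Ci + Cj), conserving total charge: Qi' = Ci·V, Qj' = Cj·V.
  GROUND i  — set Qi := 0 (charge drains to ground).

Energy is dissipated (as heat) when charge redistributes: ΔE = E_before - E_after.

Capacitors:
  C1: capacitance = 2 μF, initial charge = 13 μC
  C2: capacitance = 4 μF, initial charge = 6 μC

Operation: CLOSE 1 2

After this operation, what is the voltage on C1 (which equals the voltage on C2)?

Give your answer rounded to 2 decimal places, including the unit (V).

Initial: C1(2μF, Q=13μC, V=6.50V), C2(4μF, Q=6μC, V=1.50V)
Op 1: CLOSE 1-2: Q_total=19.00, C_total=6.00, V=3.17; Q1=6.33, Q2=12.67; dissipated=16.667

Answer: 3.17 V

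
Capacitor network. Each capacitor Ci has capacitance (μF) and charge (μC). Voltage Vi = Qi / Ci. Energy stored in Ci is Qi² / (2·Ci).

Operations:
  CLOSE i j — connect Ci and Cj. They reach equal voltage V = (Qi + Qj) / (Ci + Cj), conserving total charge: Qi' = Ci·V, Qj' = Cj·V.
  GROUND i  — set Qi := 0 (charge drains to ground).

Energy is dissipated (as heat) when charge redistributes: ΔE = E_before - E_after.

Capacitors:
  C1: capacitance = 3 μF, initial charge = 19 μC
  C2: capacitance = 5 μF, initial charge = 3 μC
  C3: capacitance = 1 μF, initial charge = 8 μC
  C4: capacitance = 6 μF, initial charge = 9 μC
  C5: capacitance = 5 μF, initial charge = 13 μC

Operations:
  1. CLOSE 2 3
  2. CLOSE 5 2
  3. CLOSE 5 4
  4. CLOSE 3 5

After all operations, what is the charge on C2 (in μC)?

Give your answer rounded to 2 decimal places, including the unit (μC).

Answer: 11.08 μC

Derivation:
Initial: C1(3μF, Q=19μC, V=6.33V), C2(5μF, Q=3μC, V=0.60V), C3(1μF, Q=8μC, V=8.00V), C4(6μF, Q=9μC, V=1.50V), C5(5μF, Q=13μC, V=2.60V)
Op 1: CLOSE 2-3: Q_total=11.00, C_total=6.00, V=1.83; Q2=9.17, Q3=1.83; dissipated=22.817
Op 2: CLOSE 5-2: Q_total=22.17, C_total=10.00, V=2.22; Q5=11.08, Q2=11.08; dissipated=0.735
Op 3: CLOSE 5-4: Q_total=20.08, C_total=11.00, V=1.83; Q5=9.13, Q4=10.95; dissipated=0.700
Op 4: CLOSE 3-5: Q_total=10.96, C_total=6.00, V=1.83; Q3=1.83, Q5=9.14; dissipated=0.000
Final charges: Q1=19.00, Q2=11.08, Q3=1.83, Q4=10.95, Q5=9.14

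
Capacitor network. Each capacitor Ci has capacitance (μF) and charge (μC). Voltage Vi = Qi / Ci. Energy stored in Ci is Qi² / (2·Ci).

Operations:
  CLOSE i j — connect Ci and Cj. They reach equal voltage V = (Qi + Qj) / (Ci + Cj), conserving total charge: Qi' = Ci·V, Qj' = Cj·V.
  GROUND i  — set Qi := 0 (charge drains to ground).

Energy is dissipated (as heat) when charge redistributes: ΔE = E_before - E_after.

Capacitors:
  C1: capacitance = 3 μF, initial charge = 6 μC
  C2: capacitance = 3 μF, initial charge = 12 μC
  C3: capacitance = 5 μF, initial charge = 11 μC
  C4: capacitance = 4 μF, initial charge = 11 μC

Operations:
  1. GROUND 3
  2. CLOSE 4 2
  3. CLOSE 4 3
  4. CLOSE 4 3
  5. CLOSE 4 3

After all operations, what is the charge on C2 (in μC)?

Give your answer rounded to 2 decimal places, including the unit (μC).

Answer: 9.86 μC

Derivation:
Initial: C1(3μF, Q=6μC, V=2.00V), C2(3μF, Q=12μC, V=4.00V), C3(5μF, Q=11μC, V=2.20V), C4(4μF, Q=11μC, V=2.75V)
Op 1: GROUND 3: Q3=0; energy lost=12.100
Op 2: CLOSE 4-2: Q_total=23.00, C_total=7.00, V=3.29; Q4=13.14, Q2=9.86; dissipated=1.339
Op 3: CLOSE 4-3: Q_total=13.14, C_total=9.00, V=1.46; Q4=5.84, Q3=7.30; dissipated=11.995
Op 4: CLOSE 4-3: Q_total=13.14, C_total=9.00, V=1.46; Q4=5.84, Q3=7.30; dissipated=0.000
Op 5: CLOSE 4-3: Q_total=13.14, C_total=9.00, V=1.46; Q4=5.84, Q3=7.30; dissipated=0.000
Final charges: Q1=6.00, Q2=9.86, Q3=7.30, Q4=5.84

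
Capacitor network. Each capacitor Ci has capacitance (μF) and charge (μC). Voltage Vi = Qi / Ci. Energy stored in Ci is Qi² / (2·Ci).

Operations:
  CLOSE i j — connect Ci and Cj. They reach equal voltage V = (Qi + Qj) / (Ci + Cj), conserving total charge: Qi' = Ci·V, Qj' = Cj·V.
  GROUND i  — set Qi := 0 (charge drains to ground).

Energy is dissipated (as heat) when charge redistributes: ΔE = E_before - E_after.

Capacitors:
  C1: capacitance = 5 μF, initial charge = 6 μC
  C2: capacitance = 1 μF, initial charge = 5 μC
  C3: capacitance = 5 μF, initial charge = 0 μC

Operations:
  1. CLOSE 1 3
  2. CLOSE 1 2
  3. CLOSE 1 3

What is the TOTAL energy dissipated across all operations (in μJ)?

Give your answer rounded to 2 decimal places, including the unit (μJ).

Answer: 10.54 μJ

Derivation:
Initial: C1(5μF, Q=6μC, V=1.20V), C2(1μF, Q=5μC, V=5.00V), C3(5μF, Q=0μC, V=0.00V)
Op 1: CLOSE 1-3: Q_total=6.00, C_total=10.00, V=0.60; Q1=3.00, Q3=3.00; dissipated=1.800
Op 2: CLOSE 1-2: Q_total=8.00, C_total=6.00, V=1.33; Q1=6.67, Q2=1.33; dissipated=8.067
Op 3: CLOSE 1-3: Q_total=9.67, C_total=10.00, V=0.97; Q1=4.83, Q3=4.83; dissipated=0.672
Total dissipated: 10.539 μJ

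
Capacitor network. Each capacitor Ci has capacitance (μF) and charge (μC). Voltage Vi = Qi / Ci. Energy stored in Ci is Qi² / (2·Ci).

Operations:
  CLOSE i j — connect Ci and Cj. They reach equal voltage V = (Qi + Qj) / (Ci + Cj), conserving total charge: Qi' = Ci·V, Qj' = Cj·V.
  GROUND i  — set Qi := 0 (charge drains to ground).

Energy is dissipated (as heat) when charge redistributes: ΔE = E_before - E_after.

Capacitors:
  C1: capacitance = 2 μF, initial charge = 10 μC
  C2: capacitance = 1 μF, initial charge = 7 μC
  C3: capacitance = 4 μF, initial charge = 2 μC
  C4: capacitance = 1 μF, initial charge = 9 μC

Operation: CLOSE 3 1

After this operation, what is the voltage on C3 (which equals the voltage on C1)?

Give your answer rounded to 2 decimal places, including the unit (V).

Answer: 2.00 V

Derivation:
Initial: C1(2μF, Q=10μC, V=5.00V), C2(1μF, Q=7μC, V=7.00V), C3(4μF, Q=2μC, V=0.50V), C4(1μF, Q=9μC, V=9.00V)
Op 1: CLOSE 3-1: Q_total=12.00, C_total=6.00, V=2.00; Q3=8.00, Q1=4.00; dissipated=13.500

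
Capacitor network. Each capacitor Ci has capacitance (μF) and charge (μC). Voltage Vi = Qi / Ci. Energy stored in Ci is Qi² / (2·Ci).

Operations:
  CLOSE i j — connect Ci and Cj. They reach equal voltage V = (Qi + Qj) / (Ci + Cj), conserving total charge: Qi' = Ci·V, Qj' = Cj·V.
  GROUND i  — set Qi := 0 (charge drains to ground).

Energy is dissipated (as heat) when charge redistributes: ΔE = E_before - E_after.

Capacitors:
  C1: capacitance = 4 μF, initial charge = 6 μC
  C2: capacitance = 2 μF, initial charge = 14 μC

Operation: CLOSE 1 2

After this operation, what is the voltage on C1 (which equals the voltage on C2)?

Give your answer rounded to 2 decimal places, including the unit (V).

Answer: 3.33 V

Derivation:
Initial: C1(4μF, Q=6μC, V=1.50V), C2(2μF, Q=14μC, V=7.00V)
Op 1: CLOSE 1-2: Q_total=20.00, C_total=6.00, V=3.33; Q1=13.33, Q2=6.67; dissipated=20.167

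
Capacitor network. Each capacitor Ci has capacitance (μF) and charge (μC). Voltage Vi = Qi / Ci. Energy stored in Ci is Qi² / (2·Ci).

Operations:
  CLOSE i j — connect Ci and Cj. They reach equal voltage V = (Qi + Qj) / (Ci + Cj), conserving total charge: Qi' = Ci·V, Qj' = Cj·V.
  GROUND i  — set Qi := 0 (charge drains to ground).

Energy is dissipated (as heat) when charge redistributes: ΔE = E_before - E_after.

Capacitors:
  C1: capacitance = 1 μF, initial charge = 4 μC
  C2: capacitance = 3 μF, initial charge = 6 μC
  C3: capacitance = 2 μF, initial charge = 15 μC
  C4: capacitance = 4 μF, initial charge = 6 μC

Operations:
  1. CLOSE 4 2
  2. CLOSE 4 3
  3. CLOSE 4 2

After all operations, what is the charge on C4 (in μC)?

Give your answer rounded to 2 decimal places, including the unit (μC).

Initial: C1(1μF, Q=4μC, V=4.00V), C2(3μF, Q=6μC, V=2.00V), C3(2μF, Q=15μC, V=7.50V), C4(4μF, Q=6μC, V=1.50V)
Op 1: CLOSE 4-2: Q_total=12.00, C_total=7.00, V=1.71; Q4=6.86, Q2=5.14; dissipated=0.214
Op 2: CLOSE 4-3: Q_total=21.86, C_total=6.00, V=3.64; Q4=14.57, Q3=7.29; dissipated=22.316
Op 3: CLOSE 4-2: Q_total=19.71, C_total=7.00, V=2.82; Q4=11.27, Q2=8.45; dissipated=3.188
Final charges: Q1=4.00, Q2=8.45, Q3=7.29, Q4=11.27

Answer: 11.27 μC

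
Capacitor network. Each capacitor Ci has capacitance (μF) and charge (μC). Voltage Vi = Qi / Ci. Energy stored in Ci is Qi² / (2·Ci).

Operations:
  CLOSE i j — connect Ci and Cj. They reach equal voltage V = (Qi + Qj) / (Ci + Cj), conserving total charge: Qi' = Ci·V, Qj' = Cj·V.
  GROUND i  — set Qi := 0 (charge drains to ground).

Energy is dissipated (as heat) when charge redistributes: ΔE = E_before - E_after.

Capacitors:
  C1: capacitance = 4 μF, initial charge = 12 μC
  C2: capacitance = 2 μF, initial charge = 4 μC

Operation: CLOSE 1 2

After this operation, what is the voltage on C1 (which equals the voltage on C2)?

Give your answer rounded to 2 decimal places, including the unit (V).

Answer: 2.67 V

Derivation:
Initial: C1(4μF, Q=12μC, V=3.00V), C2(2μF, Q=4μC, V=2.00V)
Op 1: CLOSE 1-2: Q_total=16.00, C_total=6.00, V=2.67; Q1=10.67, Q2=5.33; dissipated=0.667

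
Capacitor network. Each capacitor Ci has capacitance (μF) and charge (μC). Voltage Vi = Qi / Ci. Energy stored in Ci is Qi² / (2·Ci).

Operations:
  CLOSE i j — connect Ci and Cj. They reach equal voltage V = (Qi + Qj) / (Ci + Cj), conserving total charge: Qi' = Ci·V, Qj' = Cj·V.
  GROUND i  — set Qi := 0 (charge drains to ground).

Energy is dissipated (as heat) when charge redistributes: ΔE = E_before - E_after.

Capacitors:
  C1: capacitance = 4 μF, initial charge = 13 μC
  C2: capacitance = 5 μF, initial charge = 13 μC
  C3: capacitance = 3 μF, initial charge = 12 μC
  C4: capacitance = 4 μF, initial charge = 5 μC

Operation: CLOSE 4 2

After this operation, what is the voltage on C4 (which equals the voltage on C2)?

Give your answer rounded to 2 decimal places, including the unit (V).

Answer: 2.00 V

Derivation:
Initial: C1(4μF, Q=13μC, V=3.25V), C2(5μF, Q=13μC, V=2.60V), C3(3μF, Q=12μC, V=4.00V), C4(4μF, Q=5μC, V=1.25V)
Op 1: CLOSE 4-2: Q_total=18.00, C_total=9.00, V=2.00; Q4=8.00, Q2=10.00; dissipated=2.025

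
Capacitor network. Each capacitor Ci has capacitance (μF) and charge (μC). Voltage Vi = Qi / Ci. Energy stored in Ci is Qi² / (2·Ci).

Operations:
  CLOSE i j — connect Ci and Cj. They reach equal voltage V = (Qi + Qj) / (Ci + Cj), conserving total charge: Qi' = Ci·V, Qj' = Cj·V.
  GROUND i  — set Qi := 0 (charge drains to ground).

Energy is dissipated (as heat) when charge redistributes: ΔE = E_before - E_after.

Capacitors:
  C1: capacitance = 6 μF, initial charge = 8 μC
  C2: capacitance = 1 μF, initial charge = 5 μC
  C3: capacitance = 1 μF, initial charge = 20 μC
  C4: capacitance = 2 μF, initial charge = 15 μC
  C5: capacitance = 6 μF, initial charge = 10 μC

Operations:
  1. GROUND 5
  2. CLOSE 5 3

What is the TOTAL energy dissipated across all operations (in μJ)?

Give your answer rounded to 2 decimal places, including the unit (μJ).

Initial: C1(6μF, Q=8μC, V=1.33V), C2(1μF, Q=5μC, V=5.00V), C3(1μF, Q=20μC, V=20.00V), C4(2μF, Q=15μC, V=7.50V), C5(6μF, Q=10μC, V=1.67V)
Op 1: GROUND 5: Q5=0; energy lost=8.333
Op 2: CLOSE 5-3: Q_total=20.00, C_total=7.00, V=2.86; Q5=17.14, Q3=2.86; dissipated=171.429
Total dissipated: 179.762 μJ

Answer: 179.76 μJ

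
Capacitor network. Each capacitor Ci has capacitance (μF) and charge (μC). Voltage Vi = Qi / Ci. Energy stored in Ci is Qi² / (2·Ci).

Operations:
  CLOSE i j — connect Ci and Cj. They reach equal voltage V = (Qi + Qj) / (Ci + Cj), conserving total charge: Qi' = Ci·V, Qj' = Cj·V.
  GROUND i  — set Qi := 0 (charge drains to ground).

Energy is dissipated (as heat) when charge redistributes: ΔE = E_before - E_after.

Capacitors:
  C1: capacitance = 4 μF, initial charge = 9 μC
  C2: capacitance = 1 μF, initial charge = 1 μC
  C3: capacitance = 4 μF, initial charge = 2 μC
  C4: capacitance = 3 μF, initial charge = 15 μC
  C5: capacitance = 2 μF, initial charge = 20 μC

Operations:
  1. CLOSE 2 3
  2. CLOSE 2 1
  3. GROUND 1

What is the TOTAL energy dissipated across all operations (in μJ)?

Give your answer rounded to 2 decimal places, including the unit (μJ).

Answer: 8.56 μJ

Derivation:
Initial: C1(4μF, Q=9μC, V=2.25V), C2(1μF, Q=1μC, V=1.00V), C3(4μF, Q=2μC, V=0.50V), C4(3μF, Q=15μC, V=5.00V), C5(2μF, Q=20μC, V=10.00V)
Op 1: CLOSE 2-3: Q_total=3.00, C_total=5.00, V=0.60; Q2=0.60, Q3=2.40; dissipated=0.100
Op 2: CLOSE 2-1: Q_total=9.60, C_total=5.00, V=1.92; Q2=1.92, Q1=7.68; dissipated=1.089
Op 3: GROUND 1: Q1=0; energy lost=7.373
Total dissipated: 8.562 μJ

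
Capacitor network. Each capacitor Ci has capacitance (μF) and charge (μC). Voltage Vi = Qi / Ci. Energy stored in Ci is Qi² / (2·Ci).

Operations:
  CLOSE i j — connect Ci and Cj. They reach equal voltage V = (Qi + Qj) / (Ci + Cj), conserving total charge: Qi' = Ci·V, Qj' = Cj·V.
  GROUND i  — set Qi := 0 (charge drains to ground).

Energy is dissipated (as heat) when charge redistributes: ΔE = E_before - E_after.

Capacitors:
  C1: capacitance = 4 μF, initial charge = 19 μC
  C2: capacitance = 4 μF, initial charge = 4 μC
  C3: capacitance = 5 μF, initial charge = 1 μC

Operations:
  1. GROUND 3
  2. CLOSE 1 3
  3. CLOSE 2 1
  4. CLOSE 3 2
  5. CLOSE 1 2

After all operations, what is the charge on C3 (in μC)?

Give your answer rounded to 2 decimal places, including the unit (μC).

Initial: C1(4μF, Q=19μC, V=4.75V), C2(4μF, Q=4μC, V=1.00V), C3(5μF, Q=1μC, V=0.20V)
Op 1: GROUND 3: Q3=0; energy lost=0.100
Op 2: CLOSE 1-3: Q_total=19.00, C_total=9.00, V=2.11; Q1=8.44, Q3=10.56; dissipated=25.069
Op 3: CLOSE 2-1: Q_total=12.44, C_total=8.00, V=1.56; Q2=6.22, Q1=6.22; dissipated=1.235
Op 4: CLOSE 3-2: Q_total=16.78, C_total=9.00, V=1.86; Q3=9.32, Q2=7.46; dissipated=0.343
Op 5: CLOSE 1-2: Q_total=13.68, C_total=8.00, V=1.71; Q1=6.84, Q2=6.84; dissipated=0.095
Final charges: Q1=6.84, Q2=6.84, Q3=9.32

Answer: 9.32 μC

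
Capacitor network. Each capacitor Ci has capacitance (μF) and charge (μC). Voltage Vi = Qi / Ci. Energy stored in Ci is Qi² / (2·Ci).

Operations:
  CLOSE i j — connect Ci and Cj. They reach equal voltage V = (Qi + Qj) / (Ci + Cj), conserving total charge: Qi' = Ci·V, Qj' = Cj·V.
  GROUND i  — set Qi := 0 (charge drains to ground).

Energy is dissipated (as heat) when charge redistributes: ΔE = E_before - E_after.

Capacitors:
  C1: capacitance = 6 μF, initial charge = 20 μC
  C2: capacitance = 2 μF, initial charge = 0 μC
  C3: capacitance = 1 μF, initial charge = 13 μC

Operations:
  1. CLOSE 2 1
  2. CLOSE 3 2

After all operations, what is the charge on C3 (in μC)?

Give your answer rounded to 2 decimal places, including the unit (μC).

Initial: C1(6μF, Q=20μC, V=3.33V), C2(2μF, Q=0μC, V=0.00V), C3(1μF, Q=13μC, V=13.00V)
Op 1: CLOSE 2-1: Q_total=20.00, C_total=8.00, V=2.50; Q2=5.00, Q1=15.00; dissipated=8.333
Op 2: CLOSE 3-2: Q_total=18.00, C_total=3.00, V=6.00; Q3=6.00, Q2=12.00; dissipated=36.750
Final charges: Q1=15.00, Q2=12.00, Q3=6.00

Answer: 6.00 μC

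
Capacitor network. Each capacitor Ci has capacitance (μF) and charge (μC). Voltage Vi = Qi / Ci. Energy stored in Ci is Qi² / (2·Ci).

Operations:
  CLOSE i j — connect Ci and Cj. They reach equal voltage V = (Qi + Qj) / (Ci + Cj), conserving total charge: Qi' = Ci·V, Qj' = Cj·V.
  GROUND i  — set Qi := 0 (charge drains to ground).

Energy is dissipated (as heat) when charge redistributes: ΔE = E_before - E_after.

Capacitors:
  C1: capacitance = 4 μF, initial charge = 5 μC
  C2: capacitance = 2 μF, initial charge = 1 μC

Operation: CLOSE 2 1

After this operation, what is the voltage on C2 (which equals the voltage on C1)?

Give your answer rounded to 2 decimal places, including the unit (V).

Initial: C1(4μF, Q=5μC, V=1.25V), C2(2μF, Q=1μC, V=0.50V)
Op 1: CLOSE 2-1: Q_total=6.00, C_total=6.00, V=1.00; Q2=2.00, Q1=4.00; dissipated=0.375

Answer: 1.00 V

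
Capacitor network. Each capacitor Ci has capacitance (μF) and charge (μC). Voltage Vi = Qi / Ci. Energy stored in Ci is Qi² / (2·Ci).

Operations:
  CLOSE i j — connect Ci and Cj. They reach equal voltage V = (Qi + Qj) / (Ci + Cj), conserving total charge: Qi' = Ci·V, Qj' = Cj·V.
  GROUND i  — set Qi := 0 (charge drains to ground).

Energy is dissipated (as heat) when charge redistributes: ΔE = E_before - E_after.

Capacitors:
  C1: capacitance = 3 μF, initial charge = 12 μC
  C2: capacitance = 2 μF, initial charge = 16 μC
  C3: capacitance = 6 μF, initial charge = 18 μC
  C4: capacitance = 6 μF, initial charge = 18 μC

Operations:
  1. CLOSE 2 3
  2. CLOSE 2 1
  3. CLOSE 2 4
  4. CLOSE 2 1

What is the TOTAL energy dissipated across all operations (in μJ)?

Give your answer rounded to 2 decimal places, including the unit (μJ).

Answer: 20.10 μJ

Derivation:
Initial: C1(3μF, Q=12μC, V=4.00V), C2(2μF, Q=16μC, V=8.00V), C3(6μF, Q=18μC, V=3.00V), C4(6μF, Q=18μC, V=3.00V)
Op 1: CLOSE 2-3: Q_total=34.00, C_total=8.00, V=4.25; Q2=8.50, Q3=25.50; dissipated=18.750
Op 2: CLOSE 2-1: Q_total=20.50, C_total=5.00, V=4.10; Q2=8.20, Q1=12.30; dissipated=0.037
Op 3: CLOSE 2-4: Q_total=26.20, C_total=8.00, V=3.27; Q2=6.55, Q4=19.65; dissipated=0.907
Op 4: CLOSE 2-1: Q_total=18.85, C_total=5.00, V=3.77; Q2=7.54, Q1=11.31; dissipated=0.408
Total dissipated: 20.103 μJ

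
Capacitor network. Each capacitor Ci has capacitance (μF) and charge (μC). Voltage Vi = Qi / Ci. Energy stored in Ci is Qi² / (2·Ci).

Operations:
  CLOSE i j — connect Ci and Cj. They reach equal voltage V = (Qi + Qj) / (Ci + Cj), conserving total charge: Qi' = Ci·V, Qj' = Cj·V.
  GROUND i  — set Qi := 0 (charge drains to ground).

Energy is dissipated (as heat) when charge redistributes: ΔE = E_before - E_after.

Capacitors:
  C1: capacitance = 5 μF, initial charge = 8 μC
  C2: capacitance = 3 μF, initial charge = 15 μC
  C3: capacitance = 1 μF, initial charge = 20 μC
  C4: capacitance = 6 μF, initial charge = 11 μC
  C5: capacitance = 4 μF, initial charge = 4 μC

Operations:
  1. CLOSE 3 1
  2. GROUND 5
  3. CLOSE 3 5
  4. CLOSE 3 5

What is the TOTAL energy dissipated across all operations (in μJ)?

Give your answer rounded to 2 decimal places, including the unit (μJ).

Initial: C1(5μF, Q=8μC, V=1.60V), C2(3μF, Q=15μC, V=5.00V), C3(1μF, Q=20μC, V=20.00V), C4(6μF, Q=11μC, V=1.83V), C5(4μF, Q=4μC, V=1.00V)
Op 1: CLOSE 3-1: Q_total=28.00, C_total=6.00, V=4.67; Q3=4.67, Q1=23.33; dissipated=141.067
Op 2: GROUND 5: Q5=0; energy lost=2.000
Op 3: CLOSE 3-5: Q_total=4.67, C_total=5.00, V=0.93; Q3=0.93, Q5=3.73; dissipated=8.711
Op 4: CLOSE 3-5: Q_total=4.67, C_total=5.00, V=0.93; Q3=0.93, Q5=3.73; dissipated=0.000
Total dissipated: 151.778 μJ

Answer: 151.78 μJ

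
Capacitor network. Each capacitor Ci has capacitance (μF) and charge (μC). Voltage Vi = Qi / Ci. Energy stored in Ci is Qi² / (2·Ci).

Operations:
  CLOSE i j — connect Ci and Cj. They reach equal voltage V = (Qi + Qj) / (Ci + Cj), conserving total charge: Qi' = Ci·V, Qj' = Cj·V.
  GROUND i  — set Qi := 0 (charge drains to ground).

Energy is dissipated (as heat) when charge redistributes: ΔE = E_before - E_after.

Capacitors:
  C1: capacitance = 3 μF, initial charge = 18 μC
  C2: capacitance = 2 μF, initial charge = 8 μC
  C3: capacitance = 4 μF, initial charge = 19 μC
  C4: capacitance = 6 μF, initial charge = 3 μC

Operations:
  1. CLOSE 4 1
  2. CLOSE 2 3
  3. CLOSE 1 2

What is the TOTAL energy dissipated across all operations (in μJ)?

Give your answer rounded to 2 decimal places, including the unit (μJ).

Initial: C1(3μF, Q=18μC, V=6.00V), C2(2μF, Q=8μC, V=4.00V), C3(4μF, Q=19μC, V=4.75V), C4(6μF, Q=3μC, V=0.50V)
Op 1: CLOSE 4-1: Q_total=21.00, C_total=9.00, V=2.33; Q4=14.00, Q1=7.00; dissipated=30.250
Op 2: CLOSE 2-3: Q_total=27.00, C_total=6.00, V=4.50; Q2=9.00, Q3=18.00; dissipated=0.375
Op 3: CLOSE 1-2: Q_total=16.00, C_total=5.00, V=3.20; Q1=9.60, Q2=6.40; dissipated=2.817
Total dissipated: 33.442 μJ

Answer: 33.44 μJ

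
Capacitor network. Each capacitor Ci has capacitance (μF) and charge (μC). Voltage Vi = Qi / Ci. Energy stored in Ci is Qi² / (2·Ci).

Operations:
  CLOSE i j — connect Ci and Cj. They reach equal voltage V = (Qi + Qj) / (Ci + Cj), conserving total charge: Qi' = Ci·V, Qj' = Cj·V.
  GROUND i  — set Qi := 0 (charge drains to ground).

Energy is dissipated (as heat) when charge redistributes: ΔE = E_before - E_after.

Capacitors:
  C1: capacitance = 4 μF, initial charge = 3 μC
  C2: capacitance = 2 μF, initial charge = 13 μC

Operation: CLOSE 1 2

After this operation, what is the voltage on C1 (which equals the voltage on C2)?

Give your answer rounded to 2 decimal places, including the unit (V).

Answer: 2.67 V

Derivation:
Initial: C1(4μF, Q=3μC, V=0.75V), C2(2μF, Q=13μC, V=6.50V)
Op 1: CLOSE 1-2: Q_total=16.00, C_total=6.00, V=2.67; Q1=10.67, Q2=5.33; dissipated=22.042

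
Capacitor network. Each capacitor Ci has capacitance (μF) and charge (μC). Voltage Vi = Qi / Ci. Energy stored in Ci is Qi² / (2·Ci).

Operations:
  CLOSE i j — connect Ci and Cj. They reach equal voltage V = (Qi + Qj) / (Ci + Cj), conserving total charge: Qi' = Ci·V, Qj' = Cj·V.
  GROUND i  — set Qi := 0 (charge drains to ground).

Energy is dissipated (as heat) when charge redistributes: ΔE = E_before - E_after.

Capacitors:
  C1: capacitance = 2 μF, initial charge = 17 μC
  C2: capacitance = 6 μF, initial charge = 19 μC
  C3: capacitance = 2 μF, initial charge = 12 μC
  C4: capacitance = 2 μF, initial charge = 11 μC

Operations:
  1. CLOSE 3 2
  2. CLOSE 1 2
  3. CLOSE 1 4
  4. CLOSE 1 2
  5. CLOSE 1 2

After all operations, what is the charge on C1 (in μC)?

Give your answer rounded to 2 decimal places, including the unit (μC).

Initial: C1(2μF, Q=17μC, V=8.50V), C2(6μF, Q=19μC, V=3.17V), C3(2μF, Q=12μC, V=6.00V), C4(2μF, Q=11μC, V=5.50V)
Op 1: CLOSE 3-2: Q_total=31.00, C_total=8.00, V=3.88; Q3=7.75, Q2=23.25; dissipated=6.021
Op 2: CLOSE 1-2: Q_total=40.25, C_total=8.00, V=5.03; Q1=10.06, Q2=30.19; dissipated=16.043
Op 3: CLOSE 1-4: Q_total=21.06, C_total=4.00, V=5.27; Q1=10.53, Q4=10.53; dissipated=0.110
Op 4: CLOSE 1-2: Q_total=40.72, C_total=8.00, V=5.09; Q1=10.18, Q2=30.54; dissipated=0.041
Op 5: CLOSE 1-2: Q_total=40.72, C_total=8.00, V=5.09; Q1=10.18, Q2=30.54; dissipated=0.000
Final charges: Q1=10.18, Q2=30.54, Q3=7.75, Q4=10.53

Answer: 10.18 μC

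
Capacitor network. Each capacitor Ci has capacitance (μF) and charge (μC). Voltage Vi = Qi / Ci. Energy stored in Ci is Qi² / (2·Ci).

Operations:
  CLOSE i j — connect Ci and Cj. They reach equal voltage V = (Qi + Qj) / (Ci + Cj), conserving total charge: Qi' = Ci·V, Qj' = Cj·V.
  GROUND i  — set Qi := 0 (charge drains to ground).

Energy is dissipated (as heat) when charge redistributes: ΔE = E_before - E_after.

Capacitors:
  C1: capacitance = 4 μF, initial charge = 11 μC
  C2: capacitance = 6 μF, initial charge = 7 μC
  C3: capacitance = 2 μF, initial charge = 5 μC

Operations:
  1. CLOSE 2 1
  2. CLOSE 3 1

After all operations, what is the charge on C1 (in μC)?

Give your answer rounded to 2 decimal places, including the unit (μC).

Answer: 8.13 μC

Derivation:
Initial: C1(4μF, Q=11μC, V=2.75V), C2(6μF, Q=7μC, V=1.17V), C3(2μF, Q=5μC, V=2.50V)
Op 1: CLOSE 2-1: Q_total=18.00, C_total=10.00, V=1.80; Q2=10.80, Q1=7.20; dissipated=3.008
Op 2: CLOSE 3-1: Q_total=12.20, C_total=6.00, V=2.03; Q3=4.07, Q1=8.13; dissipated=0.327
Final charges: Q1=8.13, Q2=10.80, Q3=4.07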